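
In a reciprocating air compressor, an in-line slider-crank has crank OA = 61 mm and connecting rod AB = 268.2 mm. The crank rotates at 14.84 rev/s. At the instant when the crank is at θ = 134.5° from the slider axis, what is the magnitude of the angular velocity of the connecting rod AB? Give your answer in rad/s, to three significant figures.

15.1

ω = 93.24 rad/s (converted from 14.84 rev/s).
The rod makes angle φ with the slider axis where L sinφ = r sinθ; differentiating, L cosφ·φ̇ = r ω cosθ.
L cosφ = √(L² − r² sin²θ) = 0.26465 m.
|ω_rod| = r ω |cosθ| / √(L² − r² sin²θ) = 0.061·93.24·0.70091/0.26465 = 15.064 rad/s.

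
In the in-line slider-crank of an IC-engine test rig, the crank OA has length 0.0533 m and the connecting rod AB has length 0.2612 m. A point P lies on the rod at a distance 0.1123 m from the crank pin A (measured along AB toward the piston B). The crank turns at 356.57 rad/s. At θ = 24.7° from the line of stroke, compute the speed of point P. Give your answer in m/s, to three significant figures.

ω = 356.6 rad/s.  Crank-pin speed |V_A| = rω = 19.005 m/s, perpendicular to OA.
Rod angle: sinφ = −(r/L) sinθ ⇒ φ = -4.892°; ω_rod = −rω cosθ/√(L²−r²sin²θ) = -66.346 rad/s.
V_P = V_A + ω_rod × AP, with AP = 0.1123 m along the rod.
Components: V_Px = −rω sinθ − a·ω_rod·sinφ = -8.5769 m/s;  V_Py = rω cosθ + a·ω_rod·cosφ = +9.8429 m/s.
|V_P| = √(V_Px² + V_Py²) = 13.056 m/s.

13.1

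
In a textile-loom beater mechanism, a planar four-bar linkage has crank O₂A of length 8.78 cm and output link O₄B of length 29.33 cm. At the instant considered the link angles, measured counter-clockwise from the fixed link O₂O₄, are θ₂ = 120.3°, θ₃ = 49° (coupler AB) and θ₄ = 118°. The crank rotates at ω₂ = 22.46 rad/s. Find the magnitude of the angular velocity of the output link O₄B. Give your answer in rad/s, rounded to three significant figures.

ω₂ = 22.46 rad/s
Differentiating the loop-closure r₂e^{iθ₂}+r₃e^{iθ₃}=r₁+r₄e^{iθ₄} gives r₂ω₂e^{iθ₂}+r₃ω₃e^{iθ₃}=r₄ω₄e^{iθ₄}.
Eliminating the other unknown: ω₄ = r₂ω₂ sin(θ₂−θ₃) / [r₄ sin(θ₄−θ₃)].
Numerator sine = +0.94721; denominator sine = +0.93358.
Result = 0.0878·22.46·(+0.94721) / (0.2933·(+0.93358)) = +6.8216 rad/s; magnitude 6.8216 rad/s.

6.82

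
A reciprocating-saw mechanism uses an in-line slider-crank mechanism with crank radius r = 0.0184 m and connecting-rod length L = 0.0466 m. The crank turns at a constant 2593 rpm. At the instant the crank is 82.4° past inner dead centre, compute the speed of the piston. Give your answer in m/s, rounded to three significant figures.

5.23

ω = 2π·2593/60 = 271.5 rad/s
For an in-line slider-crank, x = r cosθ + √(L² − r² sin²θ), so v = −rω sinθ·[1 + r cosθ/√(L² − r² sin²θ)].
With r = 0.0184 m, L = 0.0466 m, θ = 82.4°: √(L² − r² sin²θ) = 0.042883 m.
v = −0.0184·271.5·0.99122·[1 + 0.0184·0.13226/0.042883] = -5.2335 m/s.
|v| = 5.2335 m/s.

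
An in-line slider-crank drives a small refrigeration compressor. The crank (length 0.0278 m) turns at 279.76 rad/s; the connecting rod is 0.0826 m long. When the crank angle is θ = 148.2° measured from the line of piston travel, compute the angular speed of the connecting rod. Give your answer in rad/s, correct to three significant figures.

ω = 279.8 rad/s
The rod makes angle φ with the slider axis where L sinφ = r sinθ; differentiating, L cosφ·φ̇ = r ω cosθ.
L cosφ = √(L² − r² sin²θ) = 0.081291 m.
|ω_rod| = r ω |cosθ| / √(L² − r² sin²θ) = 0.0278·279.8·0.84989/0.081291 = 81.312 rad/s.

81.3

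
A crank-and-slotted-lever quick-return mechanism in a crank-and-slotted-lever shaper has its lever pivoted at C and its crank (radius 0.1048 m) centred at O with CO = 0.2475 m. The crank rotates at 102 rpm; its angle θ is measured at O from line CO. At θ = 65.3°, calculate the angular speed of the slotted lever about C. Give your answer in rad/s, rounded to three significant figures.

2.48

ω = 10.68 rad/s (from 102 rpm).
Crank pin A relative to C: A = (d + r cosθ, r sinθ); lever angle φ = atan2(r sinθ, d + r cosθ).
Differentiating tanφ: φ̇ = rω(d cosθ + r)/(d² + r² + 2dr cosθ).
d² + r² + 2dr cosθ = |CA|² = 0.0939166 m²;  d cosθ + r = +0.20822 m.
|ω_lever| = |0.1048·10.68·+0.20822| / 0.0939166 = 2.4818 rad/s.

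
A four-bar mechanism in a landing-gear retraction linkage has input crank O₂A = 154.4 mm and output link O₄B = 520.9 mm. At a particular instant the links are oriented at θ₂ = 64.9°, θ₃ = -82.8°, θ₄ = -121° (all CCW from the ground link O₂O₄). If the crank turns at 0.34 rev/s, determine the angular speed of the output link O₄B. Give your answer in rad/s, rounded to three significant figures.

ω₂ = 2.136 rad/s (from 0.34 rev/s).
Differentiating the loop-closure r₂e^{iθ₂}+r₃e^{iθ₃}=r₁+r₄e^{iθ₄} gives r₂ω₂e^{iθ₂}+r₃ω₃e^{iθ₃}=r₄ω₄e^{iθ₄}.
Eliminating the other unknown: ω₄ = r₂ω₂ sin(θ₂−θ₃) / [r₄ sin(θ₄−θ₃)].
Numerator sine = +0.53435; denominator sine = -0.61841.
Result = 0.1544·2.136·(+0.53435) / (0.5209·(-0.61841)) = -0.54715 rad/s; magnitude 0.54715 rad/s.

0.547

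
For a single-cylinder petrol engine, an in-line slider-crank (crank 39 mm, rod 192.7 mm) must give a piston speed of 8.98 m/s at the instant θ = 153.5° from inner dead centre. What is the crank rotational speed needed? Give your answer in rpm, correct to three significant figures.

6020

For an in-line slider-crank, |v_piston| = rω|sinθ|·[1 + r cosθ/√(L² − r² sin²θ)].
With r = 0.039 m, L = 0.1927 m, θ = 153.5°: the bracketed kinematic factor |dx/dθ| = 0.014237 m.
ω = v/|dx/dθ| = 8.98/0.014237 = 630.75 rad/s.
N = 60ω/(2π) = 6023.3 rpm.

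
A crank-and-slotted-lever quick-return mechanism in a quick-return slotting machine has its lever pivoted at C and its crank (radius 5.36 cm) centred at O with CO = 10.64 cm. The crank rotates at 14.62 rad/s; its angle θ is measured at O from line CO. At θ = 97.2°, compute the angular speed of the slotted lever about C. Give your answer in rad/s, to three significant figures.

2.47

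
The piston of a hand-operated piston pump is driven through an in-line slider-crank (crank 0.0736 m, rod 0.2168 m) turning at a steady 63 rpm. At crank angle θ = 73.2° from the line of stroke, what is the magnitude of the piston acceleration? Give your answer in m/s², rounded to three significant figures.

0.0206

ω = 2π·63/60 = 6.597 rad/s
x(θ) = r cosθ + √(L² − r² sin²θ); with ω constant, a = ω²·d²x/dθ².
d²x/dθ² = −r cosθ − r²(cos2θ)/√u − r⁴ sin²2θ/(4u^{3/2}),  u = L² − r² sin²θ = 0.0420378 m².
Substituting r = 0.0736 m, L = 0.2168 m, θ = 73.2°: d²x/dθ² = +0.00047253 m.
a = ω²·d²x/dθ² = (6.597)²·(+0.00047253) = +0.020567 m/s²;  |a| = 0.020567 m/s².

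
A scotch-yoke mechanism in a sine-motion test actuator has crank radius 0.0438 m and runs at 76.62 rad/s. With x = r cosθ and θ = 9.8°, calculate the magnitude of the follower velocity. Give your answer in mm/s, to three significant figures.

ω = 76.62 rad/s
x = r cosθ ⇒ ẋ = −rω sinθ.
|v| = rω|sinθ| = 0.0438·76.62·|sin 9.8°| = 0.57122 m/s = 571.22 mm/s.

571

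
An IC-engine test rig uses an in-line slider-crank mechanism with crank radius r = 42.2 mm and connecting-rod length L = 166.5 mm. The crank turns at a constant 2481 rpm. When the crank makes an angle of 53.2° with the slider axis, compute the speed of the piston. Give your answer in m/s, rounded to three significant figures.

ω = 2π·2481/60 = 259.8 rad/s
For an in-line slider-crank, x = r cosθ + √(L² − r² sin²θ), so v = −rω sinθ·[1 + r cosθ/√(L² − r² sin²θ)].
With r = 0.0422 m, L = 0.1665 m, θ = 53.2°: √(L² − r² sin²θ) = 0.16304 m.
v = −0.0422·259.8·0.80073·[1 + 0.0422·0.59902/0.16304] = -10.14 m/s.
|v| = 10.14 m/s.

10.1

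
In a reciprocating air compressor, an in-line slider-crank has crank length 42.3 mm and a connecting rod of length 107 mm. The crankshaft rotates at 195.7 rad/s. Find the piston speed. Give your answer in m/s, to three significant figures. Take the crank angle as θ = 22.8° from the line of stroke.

ω = 195.7 rad/s
For an in-line slider-crank, x = r cosθ + √(L² − r² sin²θ), so v = −rω sinθ·[1 + r cosθ/√(L² − r² sin²θ)].
With r = 0.0423 m, L = 0.107 m, θ = 22.8°: √(L² − r² sin²θ) = 0.10574 m.
v = −0.0423·195.7·0.38752·[1 + 0.0423·0.92186/0.10574] = -4.3909 m/s.
|v| = 4.3909 m/s.

4.39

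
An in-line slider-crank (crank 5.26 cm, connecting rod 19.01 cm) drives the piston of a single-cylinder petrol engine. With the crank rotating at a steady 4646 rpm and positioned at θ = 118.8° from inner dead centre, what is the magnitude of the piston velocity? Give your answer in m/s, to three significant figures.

ω = 2π·4646/60 = 486.5 rad/s
For an in-line slider-crank, x = r cosθ + √(L² − r² sin²θ), so v = −rω sinθ·[1 + r cosθ/√(L² − r² sin²θ)].
With r = 0.0526 m, L = 0.1901 m, θ = 118.8°: √(L² − r² sin²θ) = 0.18443 m.
v = −0.0526·486.5·0.87631·[1 + 0.0526·-0.48175/0.18443] = -19.345 m/s.
|v| = 19.345 m/s.

19.3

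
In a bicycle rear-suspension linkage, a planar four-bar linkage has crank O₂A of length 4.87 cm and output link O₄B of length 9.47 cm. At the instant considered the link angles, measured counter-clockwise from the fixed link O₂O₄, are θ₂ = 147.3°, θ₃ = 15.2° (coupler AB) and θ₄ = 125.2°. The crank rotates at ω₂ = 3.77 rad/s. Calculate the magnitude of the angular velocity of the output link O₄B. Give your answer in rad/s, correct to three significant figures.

1.53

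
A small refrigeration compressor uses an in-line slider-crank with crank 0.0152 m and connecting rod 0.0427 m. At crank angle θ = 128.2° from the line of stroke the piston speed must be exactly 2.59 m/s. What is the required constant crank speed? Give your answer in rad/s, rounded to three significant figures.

For an in-line slider-crank, |v_piston| = rω|sinθ|·[1 + r cosθ/√(L² − r² sin²θ)].
With r = 0.0152 m, L = 0.0427 m, θ = 128.2°: the bracketed kinematic factor |dx/dθ| = 0.0092061 m.
ω = v/|dx/dθ| = 2.59/0.0092061 = 281.33 rad/s.

281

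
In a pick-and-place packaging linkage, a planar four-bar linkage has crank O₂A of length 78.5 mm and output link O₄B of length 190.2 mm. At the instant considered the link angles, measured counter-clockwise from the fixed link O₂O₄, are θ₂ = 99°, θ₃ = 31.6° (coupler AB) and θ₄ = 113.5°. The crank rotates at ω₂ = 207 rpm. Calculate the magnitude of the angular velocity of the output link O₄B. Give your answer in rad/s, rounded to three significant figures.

8.34

ω₂ = 21.68 rad/s (from 207 rpm).
Differentiating the loop-closure r₂e^{iθ₂}+r₃e^{iθ₃}=r₁+r₄e^{iθ₄} gives r₂ω₂e^{iθ₂}+r₃ω₃e^{iθ₃}=r₄ω₄e^{iθ₄}.
Eliminating the other unknown: ω₄ = r₂ω₂ sin(θ₂−θ₃) / [r₄ sin(θ₄−θ₃)].
Numerator sine = +0.92321; denominator sine = +0.99002.
Result = 0.0785·21.68·(+0.92321) / (0.1902·(+0.99002)) = +8.3428 rad/s; magnitude 8.3428 rad/s.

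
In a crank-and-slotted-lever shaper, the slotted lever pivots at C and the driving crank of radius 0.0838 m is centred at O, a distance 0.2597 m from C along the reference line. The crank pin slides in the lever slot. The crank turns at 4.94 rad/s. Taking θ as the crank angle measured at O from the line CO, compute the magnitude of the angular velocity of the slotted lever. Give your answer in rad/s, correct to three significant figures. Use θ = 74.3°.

ω = 4.94 rad/s
Crank pin A relative to C: A = (d + r cosθ, r sinθ); lever angle φ = atan2(r sinθ, d + r cosθ).
Differentiating tanφ: φ̇ = rω(d cosθ + r)/(d² + r² + 2dr cosθ).
d² + r² + 2dr cosθ = |CA|² = 0.0862446 m²;  d cosθ + r = +0.15407 m.
|ω_lever| = |0.0838·4.94·+0.15407| / 0.0862446 = 0.73956 rad/s.

0.740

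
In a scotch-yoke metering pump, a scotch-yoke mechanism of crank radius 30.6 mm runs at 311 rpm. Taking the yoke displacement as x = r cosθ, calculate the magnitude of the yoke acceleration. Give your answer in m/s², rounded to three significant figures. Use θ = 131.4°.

ω = 32.57 rad/s (from 311 rpm).
x = r cosθ ⇒ ẍ = −rω² cosθ (ω constant).
|a| = rω²|cosθ| = 0.0306·(32.57)²·|cos 131.4°| = 21.464 m/s².

21.5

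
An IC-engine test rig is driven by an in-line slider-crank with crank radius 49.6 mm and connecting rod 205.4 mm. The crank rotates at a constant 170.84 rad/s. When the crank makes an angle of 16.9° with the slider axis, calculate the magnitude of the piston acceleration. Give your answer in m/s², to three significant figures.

ω = 170.8 rad/s
x(θ) = r cosθ + √(L² − r² sin²θ); with ω constant, a = ω²·d²x/dθ².
d²x/dθ² = −r cosθ − r²(cos2θ)/√u − r⁴ sin²2θ/(4u^{3/2}),  u = L² − r² sin²θ = 0.0419813 m².
Substituting r = 0.0496 m, L = 0.2054 m, θ = 16.9°: d²x/dθ² = -0.05749 m.
a = ω²·d²x/dθ² = (170.8)²·(-0.05749) = -1677.9 m/s²;  |a| = 1677.9 m/s².

1680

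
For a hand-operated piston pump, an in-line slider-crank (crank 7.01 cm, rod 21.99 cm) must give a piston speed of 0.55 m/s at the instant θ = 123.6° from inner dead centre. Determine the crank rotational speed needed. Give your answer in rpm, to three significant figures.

110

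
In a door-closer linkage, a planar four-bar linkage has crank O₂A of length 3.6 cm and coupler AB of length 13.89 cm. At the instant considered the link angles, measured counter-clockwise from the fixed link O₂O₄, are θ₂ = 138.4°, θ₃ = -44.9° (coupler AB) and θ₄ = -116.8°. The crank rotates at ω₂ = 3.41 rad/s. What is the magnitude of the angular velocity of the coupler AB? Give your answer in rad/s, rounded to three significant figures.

ω₂ = 3.41 rad/s
Differentiating the loop-closure r₂e^{iθ₂}+r₃e^{iθ₃}=r₁+r₄e^{iθ₄} gives r₂ω₂e^{iθ₂}+r₃ω₃e^{iθ₃}=r₄ω₄e^{iθ₄}.
Eliminating the other unknown: ω₃ = r₂ω₂ sin(θ₄−θ₂) / [r₃ sin(θ₃−θ₄)].
Numerator sine = +0.96682; denominator sine = +0.95052.
Result = 0.036·3.41·(+0.96682) / (0.1389·(+0.95052)) = +0.89896 rad/s; magnitude 0.89896 rad/s.

0.899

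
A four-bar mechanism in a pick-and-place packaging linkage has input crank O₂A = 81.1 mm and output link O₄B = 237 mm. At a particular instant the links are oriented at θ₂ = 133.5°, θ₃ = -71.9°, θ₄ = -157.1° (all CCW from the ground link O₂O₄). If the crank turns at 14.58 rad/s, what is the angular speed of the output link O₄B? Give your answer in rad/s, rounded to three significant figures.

2.15

ω₂ = 14.58 rad/s
Differentiating the loop-closure r₂e^{iθ₂}+r₃e^{iθ₃}=r₁+r₄e^{iθ₄} gives r₂ω₂e^{iθ₂}+r₃ω₃e^{iθ₃}=r₄ω₄e^{iθ₄}.
Eliminating the other unknown: ω₄ = r₂ω₂ sin(θ₂−θ₃) / [r₄ sin(θ₄−θ₃)].
Numerator sine = -0.42894; denominator sine = -0.99649.
Result = 0.0811·14.58·(-0.42894) / (0.237·(-0.99649)) = +2.1476 rad/s; magnitude 2.1476 rad/s.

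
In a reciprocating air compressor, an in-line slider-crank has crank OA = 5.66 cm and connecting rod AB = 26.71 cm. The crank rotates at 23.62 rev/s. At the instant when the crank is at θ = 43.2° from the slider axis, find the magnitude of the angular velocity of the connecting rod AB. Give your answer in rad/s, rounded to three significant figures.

23.2

ω = 148.4 rad/s (converted from 23.62 rev/s).
The rod makes angle φ with the slider axis where L sinφ = r sinθ; differentiating, L cosφ·φ̇ = r ω cosθ.
L cosφ = √(L² − r² sin²θ) = 0.26427 m.
|ω_rod| = r ω |cosθ| / √(L² − r² sin²θ) = 0.0566·148.4·0.72897/0.26427 = 23.17 rad/s.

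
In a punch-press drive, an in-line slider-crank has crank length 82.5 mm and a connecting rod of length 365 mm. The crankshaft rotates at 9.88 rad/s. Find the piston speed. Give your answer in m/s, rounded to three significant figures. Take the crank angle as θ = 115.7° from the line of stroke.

ω = 9.88 rad/s
For an in-line slider-crank, x = r cosθ + √(L² − r² sin²θ), so v = −rω sinθ·[1 + r cosθ/√(L² − r² sin²θ)].
With r = 0.0825 m, L = 0.365 m, θ = 115.7°: √(L² − r² sin²θ) = 0.35735 m.
v = −0.0825·9.88·0.90108·[1 + 0.0825·-0.43366/0.35735] = -0.66093 m/s.
|v| = 0.66093 m/s.

0.661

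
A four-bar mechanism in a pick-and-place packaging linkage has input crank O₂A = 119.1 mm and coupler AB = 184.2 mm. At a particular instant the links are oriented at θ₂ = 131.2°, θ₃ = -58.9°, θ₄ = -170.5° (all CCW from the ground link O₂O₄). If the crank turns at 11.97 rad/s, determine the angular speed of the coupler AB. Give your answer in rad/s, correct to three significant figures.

ω₂ = 11.97 rad/s
Differentiating the loop-closure r₂e^{iθ₂}+r₃e^{iθ₃}=r₁+r₄e^{iθ₄} gives r₂ω₂e^{iθ₂}+r₃ω₃e^{iθ₃}=r₄ω₄e^{iθ₄}.
Eliminating the other unknown: ω₃ = r₂ω₂ sin(θ₄−θ₂) / [r₃ sin(θ₃−θ₄)].
Numerator sine = +0.85081; denominator sine = +0.92978.
Result = 0.1191·11.97·(+0.85081) / (0.1842·(+0.92978)) = +7.0822 rad/s; magnitude 7.0822 rad/s.

7.08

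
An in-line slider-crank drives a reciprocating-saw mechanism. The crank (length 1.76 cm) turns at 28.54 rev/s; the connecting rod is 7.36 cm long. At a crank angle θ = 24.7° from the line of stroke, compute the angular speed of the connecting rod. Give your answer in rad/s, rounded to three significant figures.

39.2

ω = 179.3 rad/s (converted from 28.54 rev/s).
The rod makes angle φ with the slider axis where L sinφ = r sinθ; differentiating, L cosφ·φ̇ = r ω cosθ.
L cosφ = √(L² − r² sin²θ) = 0.073232 m.
|ω_rod| = r ω |cosθ| / √(L² − r² sin²θ) = 0.0176·179.3·0.90851/0.073232 = 39.154 rad/s.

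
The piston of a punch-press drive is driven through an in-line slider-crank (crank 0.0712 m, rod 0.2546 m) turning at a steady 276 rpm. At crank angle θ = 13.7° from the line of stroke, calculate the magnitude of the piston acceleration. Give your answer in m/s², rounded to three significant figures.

ω = 2π·276/60 = 28.9 rad/s
x(θ) = r cosθ + √(L² − r² sin²θ); with ω constant, a = ω²·d²x/dθ².
d²x/dθ² = −r cosθ − r²(cos2θ)/√u − r⁴ sin²2θ/(4u^{3/2}),  u = L² − r² sin²θ = 0.0645368 m².
Substituting r = 0.0712 m, L = 0.2546 m, θ = 13.7°: d²x/dθ² = -0.086974 m.
a = ω²·d²x/dθ² = (28.9)²·(-0.086974) = -72.655 m/s²;  |a| = 72.655 m/s².

72.7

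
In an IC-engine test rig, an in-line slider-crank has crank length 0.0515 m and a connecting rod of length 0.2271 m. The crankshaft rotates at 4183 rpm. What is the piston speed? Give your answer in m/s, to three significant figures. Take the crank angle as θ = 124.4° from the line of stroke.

16.2

ω = 2π·4183/60 = 438 rad/s
For an in-line slider-crank, x = r cosθ + √(L² − r² sin²θ), so v = −rω sinθ·[1 + r cosθ/√(L² − r² sin²θ)].
With r = 0.0515 m, L = 0.2271 m, θ = 124.4°: √(L² − r² sin²θ) = 0.22309 m.
v = −0.0515·438·0.82511·[1 + 0.0515·-0.56497/0.22309] = -16.186 m/s.
|v| = 16.186 m/s.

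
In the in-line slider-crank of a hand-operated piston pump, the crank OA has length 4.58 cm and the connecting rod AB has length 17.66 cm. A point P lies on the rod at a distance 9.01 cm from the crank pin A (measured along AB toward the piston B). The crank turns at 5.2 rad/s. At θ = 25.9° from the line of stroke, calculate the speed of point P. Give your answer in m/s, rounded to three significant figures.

0.157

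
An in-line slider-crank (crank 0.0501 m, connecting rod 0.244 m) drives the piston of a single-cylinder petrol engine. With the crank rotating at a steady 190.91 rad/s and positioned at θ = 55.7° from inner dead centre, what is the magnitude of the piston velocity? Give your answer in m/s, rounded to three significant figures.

ω = 190.9 rad/s
For an in-line slider-crank, x = r cosθ + √(L² − r² sin²θ), so v = −rω sinθ·[1 + r cosθ/√(L² − r² sin²θ)].
With r = 0.0501 m, L = 0.244 m, θ = 55.7°: √(L² − r² sin²θ) = 0.24046 m.
v = −0.0501·190.9·0.82610·[1 + 0.0501·0.56353/0.24046] = -8.829 m/s.
|v| = 8.829 m/s.

8.83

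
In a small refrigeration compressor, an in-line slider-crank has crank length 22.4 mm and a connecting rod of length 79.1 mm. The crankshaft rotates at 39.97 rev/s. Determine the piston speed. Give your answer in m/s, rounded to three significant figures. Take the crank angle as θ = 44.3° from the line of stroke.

4.74

ω = 2π·40 = 251.1 rad/s
For an in-line slider-crank, x = r cosθ + √(L² − r² sin²θ), so v = −rω sinθ·[1 + r cosθ/√(L² − r² sin²θ)].
With r = 0.0224 m, L = 0.0791 m, θ = 44.3°: √(L² − r² sin²θ) = 0.077537 m.
v = −0.0224·251.1·0.69842·[1 + 0.0224·0.71569/0.077537] = -4.7413 m/s.
|v| = 4.7413 m/s.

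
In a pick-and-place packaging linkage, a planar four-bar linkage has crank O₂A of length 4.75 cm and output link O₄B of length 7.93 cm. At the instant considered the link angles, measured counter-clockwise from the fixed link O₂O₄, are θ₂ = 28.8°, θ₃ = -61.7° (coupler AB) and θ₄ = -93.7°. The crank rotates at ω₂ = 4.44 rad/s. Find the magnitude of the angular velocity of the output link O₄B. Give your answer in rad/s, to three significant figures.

5.02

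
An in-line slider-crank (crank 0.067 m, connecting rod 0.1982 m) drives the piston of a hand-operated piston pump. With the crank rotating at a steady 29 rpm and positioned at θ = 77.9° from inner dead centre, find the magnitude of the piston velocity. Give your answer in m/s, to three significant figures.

0.214

ω = 2π·29/60 = 3.037 rad/s
For an in-line slider-crank, x = r cosθ + √(L² − r² sin²θ), so v = −rω sinθ·[1 + r cosθ/√(L² − r² sin²θ)].
With r = 0.067 m, L = 0.1982 m, θ = 77.9°: √(L² − r² sin²θ) = 0.18706 m.
v = −0.067·3.037·0.97778·[1 + 0.067·0.20962/0.18706] = -0.21389 m/s.
|v| = 0.21389 m/s.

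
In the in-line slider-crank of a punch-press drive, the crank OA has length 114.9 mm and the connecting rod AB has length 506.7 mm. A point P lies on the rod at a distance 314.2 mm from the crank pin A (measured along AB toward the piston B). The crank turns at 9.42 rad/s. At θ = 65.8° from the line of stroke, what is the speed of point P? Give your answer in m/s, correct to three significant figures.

1.06

ω = 9.42 rad/s.  Crank-pin speed |V_A| = rω = 1.0824 m/s, perpendicular to OA.
Rod angle: sinφ = −(r/L) sinθ ⇒ φ = -11.937°; ω_rod = −rω cosθ/√(L²−r²sin²θ) = -0.89499 rad/s.
V_P = V_A + ω_rod × AP, with AP = 0.3142 m along the rod.
Components: V_Px = −rω sinθ − a·ω_rod·sinφ = -1.0454 m/s;  V_Py = rω cosθ + a·ω_rod·cosφ = +0.16856 m/s.
|V_P| = √(V_Px² + V_Py²) = 1.0589 m/s.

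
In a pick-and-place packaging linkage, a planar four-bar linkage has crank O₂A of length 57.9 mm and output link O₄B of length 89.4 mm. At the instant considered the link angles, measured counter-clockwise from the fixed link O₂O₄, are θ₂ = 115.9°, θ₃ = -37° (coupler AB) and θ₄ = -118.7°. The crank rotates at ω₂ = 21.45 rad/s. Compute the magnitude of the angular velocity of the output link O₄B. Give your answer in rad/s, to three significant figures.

ω₂ = 21.45 rad/s
Differentiating the loop-closure r₂e^{iθ₂}+r₃e^{iθ₃}=r₁+r₄e^{iθ₄} gives r₂ω₂e^{iθ₂}+r₃ω₃e^{iθ₃}=r₄ω₄e^{iθ₄}.
Eliminating the other unknown: ω₄ = r₂ω₂ sin(θ₂−θ₃) / [r₄ sin(θ₄−θ₃)].
Numerator sine = +0.45554; denominator sine = -0.98953.
Result = 0.0579·21.45·(+0.45554) / (0.0894·(-0.98953)) = -6.3955 rad/s; magnitude 6.3955 rad/s.

6.40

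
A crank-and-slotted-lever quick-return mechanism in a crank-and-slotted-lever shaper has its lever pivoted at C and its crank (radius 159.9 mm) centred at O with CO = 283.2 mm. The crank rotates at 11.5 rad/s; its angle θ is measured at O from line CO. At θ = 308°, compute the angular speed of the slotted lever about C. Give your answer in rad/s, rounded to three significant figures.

ω = 11.5 rad/s
Crank pin A relative to C: A = (d + r cosθ, r sinθ); lever angle φ = atan2(r sinθ, d + r cosθ).
Differentiating tanφ: φ̇ = rω(d cosθ + r)/(d² + r² + 2dr cosθ).
d² + r² + 2dr cosθ = |CA|² = 0.161529 m²;  d cosθ + r = +0.33426 m.
|ω_lever| = |0.1599·11.5·+0.33426| / 0.161529 = 3.8052 rad/s.

3.81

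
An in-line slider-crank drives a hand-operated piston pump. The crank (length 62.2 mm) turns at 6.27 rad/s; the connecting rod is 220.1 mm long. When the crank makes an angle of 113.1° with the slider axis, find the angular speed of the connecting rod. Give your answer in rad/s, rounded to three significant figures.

ω = 6.27 rad/s
The rod makes angle φ with the slider axis where L sinφ = r sinθ; differentiating, L cosφ·φ̇ = r ω cosθ.
L cosφ = √(L² − r² sin²θ) = 0.21253 m.
|ω_rod| = r ω |cosθ| / √(L² − r² sin²θ) = 0.0622·6.27·0.39234/0.21253 = 0.71993 rad/s.

0.720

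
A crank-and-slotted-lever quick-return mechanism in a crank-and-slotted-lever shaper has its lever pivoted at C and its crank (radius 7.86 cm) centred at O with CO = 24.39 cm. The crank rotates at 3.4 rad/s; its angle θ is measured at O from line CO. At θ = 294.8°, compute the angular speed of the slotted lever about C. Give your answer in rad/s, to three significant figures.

0.591

ω = 3.4 rad/s
Crank pin A relative to C: A = (d + r cosθ, r sinθ); lever angle φ = atan2(r sinθ, d + r cosθ).
Differentiating tanφ: φ̇ = rω(d cosθ + r)/(d² + r² + 2dr cosθ).
d² + r² + 2dr cosθ = |CA|² = 0.0817474 m²;  d cosθ + r = +0.1809 m.
|ω_lever| = |0.0786·3.4·+0.1809| / 0.0817474 = 0.59139 rad/s.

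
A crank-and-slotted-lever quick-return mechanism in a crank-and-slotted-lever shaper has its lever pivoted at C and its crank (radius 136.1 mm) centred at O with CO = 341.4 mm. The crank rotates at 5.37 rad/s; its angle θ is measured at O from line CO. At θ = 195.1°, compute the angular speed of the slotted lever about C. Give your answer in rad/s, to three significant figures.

ω = 5.37 rad/s
Crank pin A relative to C: A = (d + r cosθ, r sinθ); lever angle φ = atan2(r sinθ, d + r cosθ).
Differentiating tanφ: φ̇ = rω(d cosθ + r)/(d² + r² + 2dr cosθ).
d² + r² + 2dr cosθ = |CA|² = 0.0453567 m²;  d cosθ + r = -0.19351 m.
|ω_lever| = |0.1361·5.37·-0.19351| / 0.0453567 = 3.1182 rad/s.

3.12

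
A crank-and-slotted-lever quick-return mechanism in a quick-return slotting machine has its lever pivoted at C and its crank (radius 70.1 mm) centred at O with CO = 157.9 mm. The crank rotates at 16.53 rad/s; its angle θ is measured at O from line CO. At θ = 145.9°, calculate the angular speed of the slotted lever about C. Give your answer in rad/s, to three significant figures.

ω = 16.53 rad/s
Crank pin A relative to C: A = (d + r cosθ, r sinθ); lever angle φ = atan2(r sinθ, d + r cosθ).
Differentiating tanφ: φ̇ = rω(d cosθ + r)/(d² + r² + 2dr cosθ).
d² + r² + 2dr cosθ = |CA|² = 0.0115152 m²;  d cosθ + r = -0.060651 m.
|ω_lever| = |0.0701·16.53·-0.060651| / 0.0115152 = 6.1032 rad/s.

6.10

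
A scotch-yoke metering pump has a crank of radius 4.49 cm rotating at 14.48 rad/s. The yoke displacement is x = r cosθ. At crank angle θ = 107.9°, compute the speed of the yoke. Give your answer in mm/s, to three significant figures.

ω = 14.48 rad/s
x = r cosθ ⇒ ẋ = −rω sinθ.
|v| = rω|sinθ| = 0.0449·14.48·|sin 107.9°| = 0.61868 m/s = 618.68 mm/s.

619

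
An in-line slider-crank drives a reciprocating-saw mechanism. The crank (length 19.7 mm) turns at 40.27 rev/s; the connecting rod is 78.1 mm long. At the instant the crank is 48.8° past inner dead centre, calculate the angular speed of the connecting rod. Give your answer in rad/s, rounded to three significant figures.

ω = 253 rad/s (converted from 40.27 rev/s).
The rod makes angle φ with the slider axis where L sinφ = r sinθ; differentiating, L cosφ·φ̇ = r ω cosθ.
L cosφ = √(L² − r² sin²θ) = 0.076681 m.
|ω_rod| = r ω |cosθ| / √(L² − r² sin²θ) = 0.0197·253·0.65869/0.076681 = 42.818 rad/s.

42.8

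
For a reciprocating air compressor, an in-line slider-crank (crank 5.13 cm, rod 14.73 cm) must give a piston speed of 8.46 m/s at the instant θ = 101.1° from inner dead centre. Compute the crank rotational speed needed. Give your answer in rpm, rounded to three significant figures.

For an in-line slider-crank, |v_piston| = rω|sinθ|·[1 + r cosθ/√(L² − r² sin²θ)].
With r = 0.0513 m, L = 0.1473 m, θ = 101.1°: the bracketed kinematic factor |dx/dθ| = 0.046749 m.
ω = v/|dx/dθ| = 8.46/0.046749 = 180.97 rad/s.
N = 60ω/(2π) = 1728.1 rpm.

1730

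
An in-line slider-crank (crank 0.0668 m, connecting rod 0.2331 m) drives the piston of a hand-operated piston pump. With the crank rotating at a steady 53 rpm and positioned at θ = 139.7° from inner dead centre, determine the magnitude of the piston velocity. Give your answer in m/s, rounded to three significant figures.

0.186

ω = 2π·53/60 = 5.55 rad/s
For an in-line slider-crank, x = r cosθ + √(L² − r² sin²θ), so v = −rω sinθ·[1 + r cosθ/√(L² − r² sin²θ)].
With r = 0.0668 m, L = 0.2331 m, θ = 139.7°: √(L² − r² sin²θ) = 0.22906 m.
v = −0.0668·5.55·0.64679·[1 + 0.0668·-0.76267/0.22906] = -0.18646 m/s.
|v| = 0.18646 m/s.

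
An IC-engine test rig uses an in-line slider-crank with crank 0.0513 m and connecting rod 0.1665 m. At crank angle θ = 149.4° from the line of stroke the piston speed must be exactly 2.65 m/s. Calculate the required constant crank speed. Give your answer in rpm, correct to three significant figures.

For an in-line slider-crank, |v_piston| = rω|sinθ|·[1 + r cosθ/√(L² − r² sin²θ)].
With r = 0.0513 m, L = 0.1665 m, θ = 149.4°: the bracketed kinematic factor |dx/dθ| = 0.019102 m.
ω = v/|dx/dθ| = 2.65/0.019102 = 138.73 rad/s.
N = 60ω/(2π) = 1324.8 rpm.

1320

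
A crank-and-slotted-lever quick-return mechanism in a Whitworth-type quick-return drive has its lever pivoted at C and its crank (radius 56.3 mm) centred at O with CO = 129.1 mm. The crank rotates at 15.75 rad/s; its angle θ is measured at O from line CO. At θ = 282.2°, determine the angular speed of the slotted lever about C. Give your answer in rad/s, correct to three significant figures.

3.24

ω = 15.75 rad/s
Crank pin A relative to C: A = (d + r cosθ, r sinθ); lever angle φ = atan2(r sinθ, d + r cosθ).
Differentiating tanφ: φ̇ = rω(d cosθ + r)/(d² + r² + 2dr cosθ).
d² + r² + 2dr cosθ = |CA|² = 0.0229085 m²;  d cosθ + r = +0.083582 m.
|ω_lever| = |0.0563·15.75·+0.083582| / 0.0229085 = 3.2352 rad/s.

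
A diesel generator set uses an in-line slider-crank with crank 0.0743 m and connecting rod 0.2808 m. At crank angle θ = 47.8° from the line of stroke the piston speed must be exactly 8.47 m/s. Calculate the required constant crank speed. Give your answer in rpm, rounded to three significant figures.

1240

For an in-line slider-crank, |v_piston| = rω|sinθ|·[1 + r cosθ/√(L² − r² sin²θ)].
With r = 0.0743 m, L = 0.2808 m, θ = 47.8°: the bracketed kinematic factor |dx/dθ| = 0.065018 m.
ω = v/|dx/dθ| = 8.47/0.065018 = 130.27 rad/s.
N = 60ω/(2π) = 1244 rpm.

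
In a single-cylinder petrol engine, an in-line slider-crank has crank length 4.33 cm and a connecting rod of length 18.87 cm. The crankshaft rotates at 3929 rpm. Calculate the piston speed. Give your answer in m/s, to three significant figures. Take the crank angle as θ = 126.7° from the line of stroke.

ω = 2π·3929/60 = 411.4 rad/s
For an in-line slider-crank, x = r cosθ + √(L² − r² sin²θ), so v = −rω sinθ·[1 + r cosθ/√(L² − r² sin²θ)].
With r = 0.0433 m, L = 0.1887 m, θ = 126.7°: √(L² − r² sin²θ) = 0.18548 m.
v = −0.0433·411.4·0.80178·[1 + 0.0433·-0.59763/0.18548] = -12.291 m/s.
|v| = 12.291 m/s.

12.3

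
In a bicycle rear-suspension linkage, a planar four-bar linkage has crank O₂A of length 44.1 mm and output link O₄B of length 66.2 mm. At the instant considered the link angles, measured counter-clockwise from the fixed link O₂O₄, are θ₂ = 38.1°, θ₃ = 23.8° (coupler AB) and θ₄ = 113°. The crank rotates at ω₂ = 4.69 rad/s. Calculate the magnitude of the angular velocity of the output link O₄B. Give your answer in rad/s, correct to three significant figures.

0.772

ω₂ = 4.69 rad/s
Differentiating the loop-closure r₂e^{iθ₂}+r₃e^{iθ₃}=r₁+r₄e^{iθ₄} gives r₂ω₂e^{iθ₂}+r₃ω₃e^{iθ₃}=r₄ω₄e^{iθ₄}.
Eliminating the other unknown: ω₄ = r₂ω₂ sin(θ₂−θ₃) / [r₄ sin(θ₄−θ₃)].
Numerator sine = +0.24700; denominator sine = +0.99990.
Result = 0.0441·4.69·(+0.24700) / (0.0662·(+0.99990)) = +0.77178 rad/s; magnitude 0.77178 rad/s.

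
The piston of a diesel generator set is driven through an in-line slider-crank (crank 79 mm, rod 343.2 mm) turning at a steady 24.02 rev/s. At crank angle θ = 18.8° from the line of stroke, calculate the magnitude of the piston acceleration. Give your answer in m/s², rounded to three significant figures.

ω = 2π·24 = 150.9 rad/s
x(θ) = r cosθ + √(L² − r² sin²θ); with ω constant, a = ω²·d²x/dθ².
d²x/dθ² = −r cosθ − r²(cos2θ)/√u − r⁴ sin²2θ/(4u^{3/2}),  u = L² − r² sin²θ = 0.117138 m².
Substituting r = 0.079 m, L = 0.3432 m, θ = 18.8°: d²x/dθ² = -0.089323 m.
a = ω²·d²x/dθ² = (150.9)²·(-0.089323) = -2034.6 m/s²;  |a| = 2034.6 m/s².

2030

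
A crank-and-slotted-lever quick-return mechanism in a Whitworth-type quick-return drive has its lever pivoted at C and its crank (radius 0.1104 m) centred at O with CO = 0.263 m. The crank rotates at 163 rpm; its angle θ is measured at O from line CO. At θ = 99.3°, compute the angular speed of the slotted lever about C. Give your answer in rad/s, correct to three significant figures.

1.78

ω = 17.07 rad/s (from 163 rpm).
Crank pin A relative to C: A = (d + r cosθ, r sinθ); lever angle φ = atan2(r sinθ, d + r cosθ).
Differentiating tanφ: φ̇ = rω(d cosθ + r)/(d² + r² + 2dr cosθ).
d² + r² + 2dr cosθ = |CA|² = 0.0719728 m²;  d cosθ + r = +0.067898 m.
|ω_lever| = |0.1104·17.07·+0.067898| / 0.0719728 = 1.7778 rad/s.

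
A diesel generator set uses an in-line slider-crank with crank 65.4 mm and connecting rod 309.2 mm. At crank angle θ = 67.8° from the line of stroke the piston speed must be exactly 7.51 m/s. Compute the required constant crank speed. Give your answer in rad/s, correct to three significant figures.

115

For an in-line slider-crank, |v_piston| = rω|sinθ|·[1 + r cosθ/√(L² − r² sin²θ)].
With r = 0.0654 m, L = 0.3092 m, θ = 67.8°: the bracketed kinematic factor |dx/dθ| = 0.065487 m.
ω = v/|dx/dθ| = 7.51/0.065487 = 114.68 rad/s.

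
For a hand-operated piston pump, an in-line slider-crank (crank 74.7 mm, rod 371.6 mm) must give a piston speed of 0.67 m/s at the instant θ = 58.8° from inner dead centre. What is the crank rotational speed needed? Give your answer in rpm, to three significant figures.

For an in-line slider-crank, |v_piston| = rω|sinθ|·[1 + r cosθ/√(L² − r² sin²θ)].
With r = 0.0747 m, L = 0.3716 m, θ = 58.8°: the bracketed kinematic factor |dx/dθ| = 0.07065 m.
ω = v/|dx/dθ| = 0.67/0.07065 = 9.4834 rad/s.
N = 60ω/(2π) = 90.559 rpm.

90.6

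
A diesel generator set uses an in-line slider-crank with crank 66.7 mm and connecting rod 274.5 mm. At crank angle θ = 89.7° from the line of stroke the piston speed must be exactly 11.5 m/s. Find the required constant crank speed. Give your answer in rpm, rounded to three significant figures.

1640

For an in-line slider-crank, |v_piston| = rω|sinθ|·[1 + r cosθ/√(L² − r² sin²θ)].
With r = 0.0667 m, L = 0.2745 m, θ = 89.7°: the bracketed kinematic factor |dx/dθ| = 0.066787 m.
ω = v/|dx/dθ| = 11.5/0.066787 = 172.19 rad/s.
N = 60ω/(2π) = 1644.3 rpm.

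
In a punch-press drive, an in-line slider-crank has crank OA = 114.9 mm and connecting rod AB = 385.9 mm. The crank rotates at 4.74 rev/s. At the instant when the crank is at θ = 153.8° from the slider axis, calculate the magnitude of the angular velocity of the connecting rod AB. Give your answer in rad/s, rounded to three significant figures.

8.03

ω = 29.78 rad/s (converted from 4.74 rev/s).
The rod makes angle φ with the slider axis where L sinφ = r sinθ; differentiating, L cosφ·φ̇ = r ω cosθ.
L cosφ = √(L² − r² sin²θ) = 0.38255 m.
|ω_rod| = r ω |cosθ| / √(L² − r² sin²θ) = 0.1149·29.78·0.89726/0.38255 = 8.0261 rad/s.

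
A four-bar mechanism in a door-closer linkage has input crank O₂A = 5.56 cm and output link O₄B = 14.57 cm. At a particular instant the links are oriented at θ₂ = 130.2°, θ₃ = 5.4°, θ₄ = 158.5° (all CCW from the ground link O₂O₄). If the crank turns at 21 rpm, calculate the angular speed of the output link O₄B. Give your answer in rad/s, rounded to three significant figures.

ω₂ = 2.199 rad/s (from 21 rpm).
Differentiating the loop-closure r₂e^{iθ₂}+r₃e^{iθ₃}=r₁+r₄e^{iθ₄} gives r₂ω₂e^{iθ₂}+r₃ω₃e^{iθ₃}=r₄ω₄e^{iθ₄}.
Eliminating the other unknown: ω₄ = r₂ω₂ sin(θ₂−θ₃) / [r₄ sin(θ₄−θ₃)].
Numerator sine = +0.82115; denominator sine = +0.45243.
Result = 0.0556·2.199·(+0.82115) / (0.1457·(+0.45243)) = +1.5231 rad/s; magnitude 1.5231 rad/s.

1.52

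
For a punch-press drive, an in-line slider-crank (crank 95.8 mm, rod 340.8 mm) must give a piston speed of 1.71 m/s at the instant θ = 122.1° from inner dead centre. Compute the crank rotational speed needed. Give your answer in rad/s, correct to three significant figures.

For an in-line slider-crank, |v_piston| = rω|sinθ|·[1 + r cosθ/√(L² − r² sin²θ)].
With r = 0.0958 m, L = 0.3408 m, θ = 122.1°: the bracketed kinematic factor |dx/dθ| = 0.068673 m.
ω = v/|dx/dθ| = 1.71/0.068673 = 24.901 rad/s.

24.9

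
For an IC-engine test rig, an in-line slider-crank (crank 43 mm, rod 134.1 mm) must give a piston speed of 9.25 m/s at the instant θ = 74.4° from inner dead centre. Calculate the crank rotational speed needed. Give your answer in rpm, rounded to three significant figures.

1960

For an in-line slider-crank, |v_piston| = rω|sinθ|·[1 + r cosθ/√(L² − r² sin²θ)].
With r = 0.043 m, L = 0.1341 m, θ = 74.4°: the bracketed kinematic factor |dx/dθ| = 0.045171 m.
ω = v/|dx/dθ| = 9.25/0.045171 = 204.78 rad/s.
N = 60ω/(2π) = 1955.5 rpm.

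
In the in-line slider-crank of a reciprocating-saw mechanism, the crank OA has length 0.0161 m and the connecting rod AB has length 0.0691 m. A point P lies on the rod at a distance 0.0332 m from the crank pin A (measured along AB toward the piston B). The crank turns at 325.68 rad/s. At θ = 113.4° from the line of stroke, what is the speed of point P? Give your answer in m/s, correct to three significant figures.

4.72

ω = 325.7 rad/s.  Crank-pin speed |V_A| = rω = 5.2434 m/s, perpendicular to OA.
Rod angle: sinφ = −(r/L) sinθ ⇒ φ = -12.347°; ω_rod = −rω cosθ/√(L²−r²sin²θ) = +30.85 rad/s.
V_P = V_A + ω_rod × AP, with AP = 0.0332 m along the rod.
Components: V_Px = −rω sinθ − a·ω_rod·sinφ = -4.5932 m/s;  V_Py = rω cosθ + a·ω_rod·cosφ = -1.0819 m/s.
|V_P| = √(V_Px² + V_Py²) = 4.7189 m/s.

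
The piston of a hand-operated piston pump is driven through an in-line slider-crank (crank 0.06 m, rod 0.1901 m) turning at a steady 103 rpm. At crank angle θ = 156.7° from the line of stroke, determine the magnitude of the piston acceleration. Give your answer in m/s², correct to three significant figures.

4.86

ω = 2π·103/60 = 10.79 rad/s
x(θ) = r cosθ + √(L² − r² sin²θ); with ω constant, a = ω²·d²x/dθ².
d²x/dθ² = −r cosθ − r²(cos2θ)/√u − r⁴ sin²2θ/(4u^{3/2}),  u = L² − r² sin²θ = 0.0355748 m².
Substituting r = 0.06 m, L = 0.1901 m, θ = 156.7°: d²x/dθ² = +0.041738 m.
a = ω²·d²x/dθ² = (10.79)²·(+0.041738) = +4.8558 m/s²;  |a| = 4.8558 m/s².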